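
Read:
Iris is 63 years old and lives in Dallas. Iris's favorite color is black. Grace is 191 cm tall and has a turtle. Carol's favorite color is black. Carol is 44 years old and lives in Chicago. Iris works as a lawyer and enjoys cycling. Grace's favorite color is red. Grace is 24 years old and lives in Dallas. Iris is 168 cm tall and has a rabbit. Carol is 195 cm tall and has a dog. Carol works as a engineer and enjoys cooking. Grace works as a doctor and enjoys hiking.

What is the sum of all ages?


24+63+44 = 131

131


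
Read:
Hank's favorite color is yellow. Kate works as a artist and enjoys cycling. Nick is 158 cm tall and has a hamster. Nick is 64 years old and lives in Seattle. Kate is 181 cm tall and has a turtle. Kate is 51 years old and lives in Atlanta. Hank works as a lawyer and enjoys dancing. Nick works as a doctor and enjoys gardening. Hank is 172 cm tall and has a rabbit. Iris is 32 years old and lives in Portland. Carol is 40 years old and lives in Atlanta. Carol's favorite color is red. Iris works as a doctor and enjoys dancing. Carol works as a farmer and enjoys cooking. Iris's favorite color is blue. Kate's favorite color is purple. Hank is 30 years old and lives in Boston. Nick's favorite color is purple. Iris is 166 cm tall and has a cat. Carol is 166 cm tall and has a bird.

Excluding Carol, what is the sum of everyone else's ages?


Sum (excluding Carol): 177

177


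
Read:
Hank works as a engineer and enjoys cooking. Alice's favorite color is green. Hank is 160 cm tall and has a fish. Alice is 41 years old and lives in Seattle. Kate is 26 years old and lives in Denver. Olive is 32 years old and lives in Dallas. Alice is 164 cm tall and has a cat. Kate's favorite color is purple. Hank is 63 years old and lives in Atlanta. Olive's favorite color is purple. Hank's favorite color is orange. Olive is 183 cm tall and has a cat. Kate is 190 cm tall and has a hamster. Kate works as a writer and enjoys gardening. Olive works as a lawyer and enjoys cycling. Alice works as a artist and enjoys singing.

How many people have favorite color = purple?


Count: 2

2


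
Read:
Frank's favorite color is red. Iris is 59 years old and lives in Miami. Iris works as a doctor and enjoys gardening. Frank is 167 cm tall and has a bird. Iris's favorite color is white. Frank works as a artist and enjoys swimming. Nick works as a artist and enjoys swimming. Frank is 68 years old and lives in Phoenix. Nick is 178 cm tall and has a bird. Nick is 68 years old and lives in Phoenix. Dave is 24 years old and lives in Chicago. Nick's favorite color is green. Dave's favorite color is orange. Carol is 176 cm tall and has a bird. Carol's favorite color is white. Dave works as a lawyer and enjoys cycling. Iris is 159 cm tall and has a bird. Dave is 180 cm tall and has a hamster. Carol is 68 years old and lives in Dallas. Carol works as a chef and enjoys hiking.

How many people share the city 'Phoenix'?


Count: 2

2


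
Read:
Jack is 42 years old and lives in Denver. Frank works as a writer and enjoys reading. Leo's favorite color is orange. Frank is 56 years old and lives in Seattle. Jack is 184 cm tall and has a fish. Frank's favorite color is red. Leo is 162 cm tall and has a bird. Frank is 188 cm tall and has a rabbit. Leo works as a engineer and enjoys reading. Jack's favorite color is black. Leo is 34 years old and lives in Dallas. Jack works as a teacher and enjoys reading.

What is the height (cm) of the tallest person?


Tallest: Frank at 188 cm

188


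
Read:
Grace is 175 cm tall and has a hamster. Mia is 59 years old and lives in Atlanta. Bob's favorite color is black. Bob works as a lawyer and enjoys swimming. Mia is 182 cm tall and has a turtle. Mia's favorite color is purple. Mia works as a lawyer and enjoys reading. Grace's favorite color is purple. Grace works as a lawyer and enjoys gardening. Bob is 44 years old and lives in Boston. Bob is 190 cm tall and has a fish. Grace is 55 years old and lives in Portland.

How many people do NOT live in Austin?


Not in Austin: 3

3


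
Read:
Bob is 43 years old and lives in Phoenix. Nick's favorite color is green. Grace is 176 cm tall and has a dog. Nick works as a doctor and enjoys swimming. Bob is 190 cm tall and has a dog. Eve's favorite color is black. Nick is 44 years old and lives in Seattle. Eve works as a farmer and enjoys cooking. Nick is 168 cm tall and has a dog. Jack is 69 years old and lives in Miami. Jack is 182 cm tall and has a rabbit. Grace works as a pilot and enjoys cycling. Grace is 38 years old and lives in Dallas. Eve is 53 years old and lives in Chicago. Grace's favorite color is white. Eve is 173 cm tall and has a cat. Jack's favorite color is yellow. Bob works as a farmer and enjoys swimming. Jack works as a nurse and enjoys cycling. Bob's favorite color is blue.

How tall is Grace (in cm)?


Grace is 176 cm tall

176


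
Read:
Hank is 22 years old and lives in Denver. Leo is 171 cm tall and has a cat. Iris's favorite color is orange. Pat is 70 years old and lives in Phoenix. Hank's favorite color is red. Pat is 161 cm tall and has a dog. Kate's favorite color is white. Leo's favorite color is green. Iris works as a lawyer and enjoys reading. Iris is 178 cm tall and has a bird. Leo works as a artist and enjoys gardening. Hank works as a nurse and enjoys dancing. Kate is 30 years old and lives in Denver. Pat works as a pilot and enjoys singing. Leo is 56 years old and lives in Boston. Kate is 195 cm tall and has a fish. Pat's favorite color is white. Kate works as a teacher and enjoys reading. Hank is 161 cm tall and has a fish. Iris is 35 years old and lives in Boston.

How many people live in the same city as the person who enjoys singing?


Person with hobby singing is Pat, city Phoenix. Count = 1

1


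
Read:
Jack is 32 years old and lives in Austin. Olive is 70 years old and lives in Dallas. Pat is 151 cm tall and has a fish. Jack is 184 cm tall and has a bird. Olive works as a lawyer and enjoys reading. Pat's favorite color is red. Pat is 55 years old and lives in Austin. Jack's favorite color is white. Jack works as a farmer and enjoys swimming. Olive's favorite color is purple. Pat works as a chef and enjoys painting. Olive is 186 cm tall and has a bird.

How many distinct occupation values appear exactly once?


Unique occupation values: 3

3


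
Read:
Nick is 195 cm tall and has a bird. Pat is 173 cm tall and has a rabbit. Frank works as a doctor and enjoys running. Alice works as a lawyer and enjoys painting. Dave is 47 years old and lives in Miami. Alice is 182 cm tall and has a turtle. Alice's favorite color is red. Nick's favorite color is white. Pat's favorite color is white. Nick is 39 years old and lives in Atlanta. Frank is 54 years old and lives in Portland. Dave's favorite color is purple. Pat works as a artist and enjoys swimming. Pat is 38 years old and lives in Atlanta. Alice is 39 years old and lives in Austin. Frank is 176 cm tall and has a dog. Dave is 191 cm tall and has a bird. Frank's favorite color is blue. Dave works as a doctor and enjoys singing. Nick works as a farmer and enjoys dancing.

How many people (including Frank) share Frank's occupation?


Frank is a doctor. Count = 2

2


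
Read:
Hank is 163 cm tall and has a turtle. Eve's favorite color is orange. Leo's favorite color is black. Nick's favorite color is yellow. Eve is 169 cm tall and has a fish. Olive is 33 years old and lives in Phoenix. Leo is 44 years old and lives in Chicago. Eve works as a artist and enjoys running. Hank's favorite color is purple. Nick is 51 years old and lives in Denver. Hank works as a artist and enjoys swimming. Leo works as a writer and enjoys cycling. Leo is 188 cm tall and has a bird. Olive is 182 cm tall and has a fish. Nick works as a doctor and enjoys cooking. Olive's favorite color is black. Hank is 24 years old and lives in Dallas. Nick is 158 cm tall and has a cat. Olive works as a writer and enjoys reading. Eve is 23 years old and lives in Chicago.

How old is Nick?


Nick is 51 years old

51


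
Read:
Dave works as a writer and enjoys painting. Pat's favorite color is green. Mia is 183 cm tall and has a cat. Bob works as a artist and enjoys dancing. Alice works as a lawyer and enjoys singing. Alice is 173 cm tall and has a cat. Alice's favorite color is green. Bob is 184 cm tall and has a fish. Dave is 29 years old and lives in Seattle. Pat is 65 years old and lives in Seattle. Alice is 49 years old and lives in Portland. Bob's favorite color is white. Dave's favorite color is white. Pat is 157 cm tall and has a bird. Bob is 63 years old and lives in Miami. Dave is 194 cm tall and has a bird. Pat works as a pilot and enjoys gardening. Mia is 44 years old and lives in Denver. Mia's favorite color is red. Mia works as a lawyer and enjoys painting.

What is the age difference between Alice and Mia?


|49 - 44| = 5

5


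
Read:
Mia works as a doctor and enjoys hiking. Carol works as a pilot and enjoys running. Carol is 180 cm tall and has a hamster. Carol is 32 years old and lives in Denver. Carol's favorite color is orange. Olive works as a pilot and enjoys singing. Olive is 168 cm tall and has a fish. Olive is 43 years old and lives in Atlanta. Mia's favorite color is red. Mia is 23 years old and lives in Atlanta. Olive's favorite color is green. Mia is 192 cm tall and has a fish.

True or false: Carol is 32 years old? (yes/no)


Carol is actually 32. yes

yes


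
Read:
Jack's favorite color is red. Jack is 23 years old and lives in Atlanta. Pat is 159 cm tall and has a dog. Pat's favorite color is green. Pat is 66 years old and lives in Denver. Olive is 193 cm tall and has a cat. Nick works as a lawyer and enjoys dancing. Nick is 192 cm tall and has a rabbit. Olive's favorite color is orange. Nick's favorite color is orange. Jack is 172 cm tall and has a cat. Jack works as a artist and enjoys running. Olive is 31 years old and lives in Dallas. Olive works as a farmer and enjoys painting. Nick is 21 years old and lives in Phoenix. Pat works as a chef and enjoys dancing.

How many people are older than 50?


Filter: 1

1


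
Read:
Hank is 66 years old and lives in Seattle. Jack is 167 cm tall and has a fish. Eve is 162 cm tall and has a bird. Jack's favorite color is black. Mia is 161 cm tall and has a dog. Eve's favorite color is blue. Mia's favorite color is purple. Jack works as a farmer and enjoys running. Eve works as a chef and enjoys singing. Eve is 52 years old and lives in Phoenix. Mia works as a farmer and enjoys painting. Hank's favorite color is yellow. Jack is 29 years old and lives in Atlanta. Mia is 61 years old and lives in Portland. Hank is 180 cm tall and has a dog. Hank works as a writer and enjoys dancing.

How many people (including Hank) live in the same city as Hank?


Hank lives in Seattle. Count = 1

1


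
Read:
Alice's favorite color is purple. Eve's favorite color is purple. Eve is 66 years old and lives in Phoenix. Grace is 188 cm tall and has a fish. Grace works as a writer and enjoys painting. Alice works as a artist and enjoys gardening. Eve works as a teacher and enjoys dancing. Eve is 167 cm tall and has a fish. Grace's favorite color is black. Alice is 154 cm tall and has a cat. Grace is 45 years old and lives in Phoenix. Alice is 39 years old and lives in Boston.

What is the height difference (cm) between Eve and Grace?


|167 - 188| = 21

21


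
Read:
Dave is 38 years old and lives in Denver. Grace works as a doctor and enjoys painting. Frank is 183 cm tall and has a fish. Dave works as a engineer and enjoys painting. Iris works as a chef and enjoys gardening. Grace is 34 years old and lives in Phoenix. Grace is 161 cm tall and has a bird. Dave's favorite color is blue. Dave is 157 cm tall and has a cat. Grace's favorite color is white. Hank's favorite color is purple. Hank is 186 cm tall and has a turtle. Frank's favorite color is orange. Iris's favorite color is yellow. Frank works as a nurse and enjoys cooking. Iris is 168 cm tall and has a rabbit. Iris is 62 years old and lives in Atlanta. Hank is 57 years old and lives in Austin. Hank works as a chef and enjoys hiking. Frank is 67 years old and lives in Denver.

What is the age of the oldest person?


Oldest: Frank at 67

67


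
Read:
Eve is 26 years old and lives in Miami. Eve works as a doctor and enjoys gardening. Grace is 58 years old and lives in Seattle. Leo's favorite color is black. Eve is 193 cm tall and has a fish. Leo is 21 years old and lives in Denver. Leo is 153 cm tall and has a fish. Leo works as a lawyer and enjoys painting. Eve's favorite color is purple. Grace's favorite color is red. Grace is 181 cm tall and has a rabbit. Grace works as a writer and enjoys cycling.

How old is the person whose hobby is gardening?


Person with hobby=gardening is Eve, age 26

26


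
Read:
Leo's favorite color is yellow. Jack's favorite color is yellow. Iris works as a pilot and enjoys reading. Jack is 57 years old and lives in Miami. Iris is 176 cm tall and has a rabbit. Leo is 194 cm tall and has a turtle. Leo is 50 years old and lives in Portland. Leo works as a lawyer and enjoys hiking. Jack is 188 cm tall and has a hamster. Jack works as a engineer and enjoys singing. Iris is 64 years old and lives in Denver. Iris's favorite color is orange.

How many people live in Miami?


Count in Miami: 1

1


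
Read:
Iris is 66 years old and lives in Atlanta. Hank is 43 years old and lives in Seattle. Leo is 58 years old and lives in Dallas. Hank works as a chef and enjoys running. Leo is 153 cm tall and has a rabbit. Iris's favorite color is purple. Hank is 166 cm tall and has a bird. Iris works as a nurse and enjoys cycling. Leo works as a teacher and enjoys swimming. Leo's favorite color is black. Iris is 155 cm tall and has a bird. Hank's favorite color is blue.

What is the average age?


Sum=167, n=3, avg=55.67

55.67


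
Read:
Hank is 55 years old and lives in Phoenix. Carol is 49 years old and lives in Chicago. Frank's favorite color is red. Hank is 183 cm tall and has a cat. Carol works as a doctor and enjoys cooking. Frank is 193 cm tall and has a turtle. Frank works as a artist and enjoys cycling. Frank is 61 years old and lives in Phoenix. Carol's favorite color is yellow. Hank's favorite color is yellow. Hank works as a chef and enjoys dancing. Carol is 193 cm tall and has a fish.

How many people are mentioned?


People: Carol, Frank, Hank. Count = 3

3


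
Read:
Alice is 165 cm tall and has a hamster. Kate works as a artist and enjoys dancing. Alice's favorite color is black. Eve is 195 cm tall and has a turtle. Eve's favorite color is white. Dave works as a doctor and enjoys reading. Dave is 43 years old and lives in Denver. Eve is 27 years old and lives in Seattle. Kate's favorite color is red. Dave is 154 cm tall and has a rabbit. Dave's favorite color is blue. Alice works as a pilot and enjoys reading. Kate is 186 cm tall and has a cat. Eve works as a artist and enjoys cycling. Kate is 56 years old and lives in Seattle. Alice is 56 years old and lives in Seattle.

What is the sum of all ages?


56+43+27+56 = 182

182


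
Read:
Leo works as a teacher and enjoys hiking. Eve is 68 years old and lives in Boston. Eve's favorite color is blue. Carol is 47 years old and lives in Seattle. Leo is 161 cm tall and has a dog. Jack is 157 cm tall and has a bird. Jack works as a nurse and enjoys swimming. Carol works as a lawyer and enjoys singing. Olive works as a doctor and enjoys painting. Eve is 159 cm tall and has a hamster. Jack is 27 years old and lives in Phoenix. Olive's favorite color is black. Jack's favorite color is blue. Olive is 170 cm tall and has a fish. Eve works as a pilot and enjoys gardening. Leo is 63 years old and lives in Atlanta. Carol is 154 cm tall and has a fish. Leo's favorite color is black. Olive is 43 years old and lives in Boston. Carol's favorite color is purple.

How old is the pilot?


The pilot is Eve, age 68

68


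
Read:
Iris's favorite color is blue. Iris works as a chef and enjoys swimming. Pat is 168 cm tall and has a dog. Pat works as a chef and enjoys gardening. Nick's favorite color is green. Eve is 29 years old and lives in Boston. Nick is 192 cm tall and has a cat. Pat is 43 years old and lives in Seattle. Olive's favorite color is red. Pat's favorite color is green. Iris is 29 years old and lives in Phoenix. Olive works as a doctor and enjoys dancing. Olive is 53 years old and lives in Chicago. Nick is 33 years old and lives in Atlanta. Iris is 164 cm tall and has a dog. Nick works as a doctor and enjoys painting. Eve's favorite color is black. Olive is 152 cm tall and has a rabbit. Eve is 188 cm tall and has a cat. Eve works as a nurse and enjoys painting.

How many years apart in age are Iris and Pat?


29 vs 43, diff = 14

14


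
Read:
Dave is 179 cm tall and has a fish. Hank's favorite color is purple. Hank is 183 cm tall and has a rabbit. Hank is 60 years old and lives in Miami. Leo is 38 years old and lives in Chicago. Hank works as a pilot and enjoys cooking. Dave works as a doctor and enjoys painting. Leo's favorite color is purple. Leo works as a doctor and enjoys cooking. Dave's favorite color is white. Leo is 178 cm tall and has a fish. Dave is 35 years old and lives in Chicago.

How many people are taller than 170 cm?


Taller than 170: 3

3


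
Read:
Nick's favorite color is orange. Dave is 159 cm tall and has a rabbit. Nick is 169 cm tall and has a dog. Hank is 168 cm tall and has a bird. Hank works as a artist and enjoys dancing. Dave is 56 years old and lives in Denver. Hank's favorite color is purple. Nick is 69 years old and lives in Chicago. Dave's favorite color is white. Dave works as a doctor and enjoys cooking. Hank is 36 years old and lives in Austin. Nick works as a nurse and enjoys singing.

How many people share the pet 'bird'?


Count: 1

1


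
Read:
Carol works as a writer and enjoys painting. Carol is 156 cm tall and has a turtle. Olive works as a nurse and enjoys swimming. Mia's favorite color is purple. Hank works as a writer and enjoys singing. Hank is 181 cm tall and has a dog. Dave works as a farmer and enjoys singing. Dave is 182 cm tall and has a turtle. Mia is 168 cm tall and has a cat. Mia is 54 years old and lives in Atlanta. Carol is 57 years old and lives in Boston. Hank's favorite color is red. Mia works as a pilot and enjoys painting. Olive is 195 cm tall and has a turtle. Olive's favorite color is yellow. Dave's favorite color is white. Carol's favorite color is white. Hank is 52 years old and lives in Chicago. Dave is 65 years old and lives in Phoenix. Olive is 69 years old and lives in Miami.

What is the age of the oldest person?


Oldest: Olive at 69

69


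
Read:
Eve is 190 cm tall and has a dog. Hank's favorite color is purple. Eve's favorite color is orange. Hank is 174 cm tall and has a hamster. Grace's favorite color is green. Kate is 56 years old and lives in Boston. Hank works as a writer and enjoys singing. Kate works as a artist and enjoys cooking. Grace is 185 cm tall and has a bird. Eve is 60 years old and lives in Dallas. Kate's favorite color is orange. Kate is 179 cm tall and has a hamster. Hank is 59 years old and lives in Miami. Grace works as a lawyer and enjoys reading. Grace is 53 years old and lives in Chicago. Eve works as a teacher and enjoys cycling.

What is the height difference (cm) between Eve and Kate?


|190 - 179| = 11

11


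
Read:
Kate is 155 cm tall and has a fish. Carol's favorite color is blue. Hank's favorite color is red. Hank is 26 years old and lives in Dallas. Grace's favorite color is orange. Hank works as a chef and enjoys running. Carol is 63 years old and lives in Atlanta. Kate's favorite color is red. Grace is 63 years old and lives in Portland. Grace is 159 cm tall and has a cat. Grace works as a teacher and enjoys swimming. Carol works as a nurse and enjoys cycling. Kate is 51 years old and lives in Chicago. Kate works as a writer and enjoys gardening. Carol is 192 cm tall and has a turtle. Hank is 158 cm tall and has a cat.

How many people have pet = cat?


Count: 2

2


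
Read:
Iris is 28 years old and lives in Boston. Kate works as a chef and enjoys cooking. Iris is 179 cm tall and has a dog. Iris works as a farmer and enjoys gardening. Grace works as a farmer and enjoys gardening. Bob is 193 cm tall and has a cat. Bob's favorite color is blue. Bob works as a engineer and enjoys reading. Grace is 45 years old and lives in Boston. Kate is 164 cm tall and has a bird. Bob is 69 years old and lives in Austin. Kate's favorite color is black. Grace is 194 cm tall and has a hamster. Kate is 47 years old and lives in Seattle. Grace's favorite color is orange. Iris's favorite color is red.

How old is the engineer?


The engineer is Bob, age 69

69


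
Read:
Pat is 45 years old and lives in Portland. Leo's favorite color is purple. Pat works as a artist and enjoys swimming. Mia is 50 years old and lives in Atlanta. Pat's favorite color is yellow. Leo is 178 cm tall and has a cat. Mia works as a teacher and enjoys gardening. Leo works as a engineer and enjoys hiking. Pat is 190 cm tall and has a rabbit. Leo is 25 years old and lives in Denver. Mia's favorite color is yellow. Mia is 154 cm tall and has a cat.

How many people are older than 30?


Filter: 2

2


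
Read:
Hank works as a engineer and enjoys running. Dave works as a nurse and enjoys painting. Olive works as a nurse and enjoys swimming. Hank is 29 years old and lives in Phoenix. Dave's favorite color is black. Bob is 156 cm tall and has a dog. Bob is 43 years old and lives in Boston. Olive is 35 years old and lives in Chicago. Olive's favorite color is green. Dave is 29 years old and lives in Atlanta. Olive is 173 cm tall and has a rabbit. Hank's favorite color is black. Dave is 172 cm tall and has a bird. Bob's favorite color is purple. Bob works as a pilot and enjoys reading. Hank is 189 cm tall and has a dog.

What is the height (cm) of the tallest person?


Tallest: Hank at 189 cm

189


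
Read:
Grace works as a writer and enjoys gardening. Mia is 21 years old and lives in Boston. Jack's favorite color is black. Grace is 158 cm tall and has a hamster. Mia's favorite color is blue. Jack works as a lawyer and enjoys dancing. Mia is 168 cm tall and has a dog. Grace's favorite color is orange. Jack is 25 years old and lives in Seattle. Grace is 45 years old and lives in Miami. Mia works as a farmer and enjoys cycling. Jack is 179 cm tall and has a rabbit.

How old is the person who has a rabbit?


Person with rabbit is Jack, age 25

25


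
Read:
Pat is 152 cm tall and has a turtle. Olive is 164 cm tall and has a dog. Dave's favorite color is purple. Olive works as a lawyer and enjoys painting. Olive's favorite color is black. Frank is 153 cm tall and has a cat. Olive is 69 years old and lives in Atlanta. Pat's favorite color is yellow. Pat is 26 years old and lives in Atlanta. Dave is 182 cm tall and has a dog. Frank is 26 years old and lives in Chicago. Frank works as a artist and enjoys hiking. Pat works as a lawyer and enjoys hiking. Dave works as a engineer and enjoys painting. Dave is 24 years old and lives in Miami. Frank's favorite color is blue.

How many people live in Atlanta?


Count in Atlanta: 2

2


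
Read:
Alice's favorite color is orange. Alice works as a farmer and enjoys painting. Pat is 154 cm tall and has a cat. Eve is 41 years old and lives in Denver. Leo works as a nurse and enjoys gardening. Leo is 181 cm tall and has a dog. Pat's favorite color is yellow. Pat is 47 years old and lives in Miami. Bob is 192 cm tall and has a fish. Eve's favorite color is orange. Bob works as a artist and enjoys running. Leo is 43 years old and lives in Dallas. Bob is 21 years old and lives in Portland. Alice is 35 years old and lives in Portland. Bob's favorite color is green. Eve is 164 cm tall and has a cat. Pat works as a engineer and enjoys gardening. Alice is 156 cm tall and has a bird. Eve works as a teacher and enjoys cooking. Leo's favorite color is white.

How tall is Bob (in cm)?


Bob is 192 cm tall

192


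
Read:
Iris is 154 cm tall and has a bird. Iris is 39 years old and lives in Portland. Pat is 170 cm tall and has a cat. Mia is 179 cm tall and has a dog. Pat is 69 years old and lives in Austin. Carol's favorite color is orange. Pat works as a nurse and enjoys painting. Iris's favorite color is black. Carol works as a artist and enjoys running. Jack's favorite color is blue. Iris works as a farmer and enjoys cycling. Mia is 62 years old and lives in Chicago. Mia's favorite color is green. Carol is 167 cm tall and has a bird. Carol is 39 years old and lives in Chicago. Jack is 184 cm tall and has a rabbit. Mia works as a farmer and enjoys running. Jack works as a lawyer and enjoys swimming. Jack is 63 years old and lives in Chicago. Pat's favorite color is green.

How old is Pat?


Pat is 69 years old

69


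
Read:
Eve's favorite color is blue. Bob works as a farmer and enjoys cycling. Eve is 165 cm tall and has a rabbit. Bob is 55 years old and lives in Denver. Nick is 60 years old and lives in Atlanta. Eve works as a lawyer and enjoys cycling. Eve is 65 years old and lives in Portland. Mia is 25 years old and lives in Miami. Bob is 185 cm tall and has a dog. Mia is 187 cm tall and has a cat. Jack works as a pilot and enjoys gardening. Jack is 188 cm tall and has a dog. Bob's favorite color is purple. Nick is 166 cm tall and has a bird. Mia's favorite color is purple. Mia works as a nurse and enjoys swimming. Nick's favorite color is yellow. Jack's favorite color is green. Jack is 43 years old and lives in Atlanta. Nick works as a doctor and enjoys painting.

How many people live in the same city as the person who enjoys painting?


Person with hobby painting is Nick, city Atlanta. Count = 2

2


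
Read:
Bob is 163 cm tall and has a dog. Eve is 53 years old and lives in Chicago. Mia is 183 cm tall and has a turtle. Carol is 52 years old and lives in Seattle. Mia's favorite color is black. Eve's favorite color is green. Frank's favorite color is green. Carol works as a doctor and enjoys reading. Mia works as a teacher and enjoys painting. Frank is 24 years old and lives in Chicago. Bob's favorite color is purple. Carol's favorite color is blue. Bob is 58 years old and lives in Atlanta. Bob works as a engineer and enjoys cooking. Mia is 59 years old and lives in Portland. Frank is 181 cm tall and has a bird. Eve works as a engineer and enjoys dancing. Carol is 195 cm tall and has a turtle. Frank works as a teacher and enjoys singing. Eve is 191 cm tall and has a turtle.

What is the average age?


Sum=246, n=5, avg=49.2

49.2


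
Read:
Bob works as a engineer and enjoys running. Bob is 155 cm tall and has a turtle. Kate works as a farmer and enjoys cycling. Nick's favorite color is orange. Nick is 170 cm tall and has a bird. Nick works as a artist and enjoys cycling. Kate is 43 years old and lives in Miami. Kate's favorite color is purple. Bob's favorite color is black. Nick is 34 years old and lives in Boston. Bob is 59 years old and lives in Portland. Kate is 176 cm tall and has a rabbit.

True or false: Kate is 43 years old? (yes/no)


Kate is actually 43. yes

yes


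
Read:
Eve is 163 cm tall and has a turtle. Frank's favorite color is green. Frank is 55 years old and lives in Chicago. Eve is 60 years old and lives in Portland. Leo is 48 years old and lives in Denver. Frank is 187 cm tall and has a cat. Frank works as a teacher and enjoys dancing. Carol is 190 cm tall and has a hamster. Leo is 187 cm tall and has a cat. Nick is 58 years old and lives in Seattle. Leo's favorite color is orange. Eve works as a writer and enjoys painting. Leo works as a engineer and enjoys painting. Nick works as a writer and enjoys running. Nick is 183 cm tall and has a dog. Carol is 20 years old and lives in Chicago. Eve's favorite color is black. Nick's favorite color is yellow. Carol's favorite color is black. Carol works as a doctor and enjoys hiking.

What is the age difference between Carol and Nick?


|20 - 58| = 38

38


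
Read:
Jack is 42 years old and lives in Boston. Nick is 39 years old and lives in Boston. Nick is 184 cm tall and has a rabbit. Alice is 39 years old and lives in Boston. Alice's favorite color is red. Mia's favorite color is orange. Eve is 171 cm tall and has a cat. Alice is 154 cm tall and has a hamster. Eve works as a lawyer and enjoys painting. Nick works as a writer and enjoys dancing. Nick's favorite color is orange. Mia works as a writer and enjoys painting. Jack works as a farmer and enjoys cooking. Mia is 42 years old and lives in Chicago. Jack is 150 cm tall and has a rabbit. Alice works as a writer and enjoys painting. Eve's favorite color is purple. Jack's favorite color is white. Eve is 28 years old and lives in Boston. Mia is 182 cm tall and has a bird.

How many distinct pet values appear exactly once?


Unique pet values: 3

3


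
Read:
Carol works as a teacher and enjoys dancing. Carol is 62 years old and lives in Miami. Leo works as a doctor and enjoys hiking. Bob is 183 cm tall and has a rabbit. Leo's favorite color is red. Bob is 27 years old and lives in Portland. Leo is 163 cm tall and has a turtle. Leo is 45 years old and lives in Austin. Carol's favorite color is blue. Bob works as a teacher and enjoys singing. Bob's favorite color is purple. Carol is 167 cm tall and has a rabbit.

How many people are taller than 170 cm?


Taller than 170: 1

1


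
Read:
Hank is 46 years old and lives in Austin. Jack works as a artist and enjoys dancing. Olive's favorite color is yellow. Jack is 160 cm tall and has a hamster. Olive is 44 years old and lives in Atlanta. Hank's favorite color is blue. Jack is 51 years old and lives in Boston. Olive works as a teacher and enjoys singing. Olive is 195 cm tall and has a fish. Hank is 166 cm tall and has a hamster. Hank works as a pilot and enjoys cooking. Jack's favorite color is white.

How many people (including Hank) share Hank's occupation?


Hank is a pilot. Count = 1

1


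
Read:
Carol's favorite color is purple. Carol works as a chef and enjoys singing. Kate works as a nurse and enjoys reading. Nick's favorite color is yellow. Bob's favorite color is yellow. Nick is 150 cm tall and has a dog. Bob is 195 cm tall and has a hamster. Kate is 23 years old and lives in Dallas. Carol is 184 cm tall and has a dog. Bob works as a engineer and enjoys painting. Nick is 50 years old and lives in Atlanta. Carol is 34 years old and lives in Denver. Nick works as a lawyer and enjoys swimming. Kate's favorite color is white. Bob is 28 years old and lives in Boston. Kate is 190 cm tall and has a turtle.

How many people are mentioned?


People: Kate, Nick, Carol, Bob. Count = 4

4


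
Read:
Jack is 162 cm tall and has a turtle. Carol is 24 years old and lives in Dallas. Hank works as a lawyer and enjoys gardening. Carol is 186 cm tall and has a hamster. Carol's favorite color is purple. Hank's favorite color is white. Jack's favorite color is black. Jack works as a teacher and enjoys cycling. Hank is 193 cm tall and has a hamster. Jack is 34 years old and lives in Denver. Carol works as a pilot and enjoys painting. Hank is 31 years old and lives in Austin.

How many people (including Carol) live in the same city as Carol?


Carol lives in Dallas. Count = 1

1


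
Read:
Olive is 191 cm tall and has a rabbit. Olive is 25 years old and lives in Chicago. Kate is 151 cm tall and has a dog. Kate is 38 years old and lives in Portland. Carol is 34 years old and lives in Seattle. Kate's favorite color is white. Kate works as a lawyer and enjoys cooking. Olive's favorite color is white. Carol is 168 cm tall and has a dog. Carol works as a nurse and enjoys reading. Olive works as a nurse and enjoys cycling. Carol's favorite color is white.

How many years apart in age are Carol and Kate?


34 vs 38, diff = 4

4


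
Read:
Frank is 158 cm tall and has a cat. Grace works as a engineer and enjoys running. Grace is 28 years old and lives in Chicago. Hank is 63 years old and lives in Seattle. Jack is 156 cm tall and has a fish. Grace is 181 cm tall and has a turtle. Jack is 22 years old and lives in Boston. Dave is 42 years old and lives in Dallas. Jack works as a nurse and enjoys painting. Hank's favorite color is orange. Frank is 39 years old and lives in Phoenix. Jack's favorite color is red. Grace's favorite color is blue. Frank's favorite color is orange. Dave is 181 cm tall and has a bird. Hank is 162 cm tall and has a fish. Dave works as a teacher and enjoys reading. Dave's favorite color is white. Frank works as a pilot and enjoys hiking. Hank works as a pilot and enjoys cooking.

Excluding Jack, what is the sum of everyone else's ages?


Sum (excluding Jack): 172

172


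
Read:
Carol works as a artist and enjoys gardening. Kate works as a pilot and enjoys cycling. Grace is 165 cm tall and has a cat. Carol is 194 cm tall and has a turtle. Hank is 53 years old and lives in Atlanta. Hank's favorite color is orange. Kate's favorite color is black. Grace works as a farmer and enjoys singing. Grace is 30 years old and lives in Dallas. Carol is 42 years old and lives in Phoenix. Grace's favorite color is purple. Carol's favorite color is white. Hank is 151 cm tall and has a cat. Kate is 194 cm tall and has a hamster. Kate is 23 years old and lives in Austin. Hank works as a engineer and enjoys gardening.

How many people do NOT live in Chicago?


Not in Chicago: 4

4


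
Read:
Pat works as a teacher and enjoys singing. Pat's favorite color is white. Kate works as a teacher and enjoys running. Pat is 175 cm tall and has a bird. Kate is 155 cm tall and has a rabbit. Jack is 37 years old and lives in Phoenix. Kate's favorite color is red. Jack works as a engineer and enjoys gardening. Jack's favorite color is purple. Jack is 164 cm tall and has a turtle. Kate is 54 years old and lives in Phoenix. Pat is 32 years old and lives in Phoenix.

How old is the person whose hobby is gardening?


Person with hobby=gardening is Jack, age 37

37


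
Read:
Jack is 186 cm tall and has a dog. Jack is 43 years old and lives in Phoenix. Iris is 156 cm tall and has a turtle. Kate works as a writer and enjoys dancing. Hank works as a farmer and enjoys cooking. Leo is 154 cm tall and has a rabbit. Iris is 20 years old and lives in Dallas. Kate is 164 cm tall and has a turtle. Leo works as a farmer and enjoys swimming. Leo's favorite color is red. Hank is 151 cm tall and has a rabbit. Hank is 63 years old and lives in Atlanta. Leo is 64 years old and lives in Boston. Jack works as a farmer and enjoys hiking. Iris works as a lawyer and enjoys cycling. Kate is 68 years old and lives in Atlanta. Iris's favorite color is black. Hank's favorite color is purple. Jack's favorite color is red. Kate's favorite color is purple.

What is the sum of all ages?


20+68+63+43+64 = 258

258


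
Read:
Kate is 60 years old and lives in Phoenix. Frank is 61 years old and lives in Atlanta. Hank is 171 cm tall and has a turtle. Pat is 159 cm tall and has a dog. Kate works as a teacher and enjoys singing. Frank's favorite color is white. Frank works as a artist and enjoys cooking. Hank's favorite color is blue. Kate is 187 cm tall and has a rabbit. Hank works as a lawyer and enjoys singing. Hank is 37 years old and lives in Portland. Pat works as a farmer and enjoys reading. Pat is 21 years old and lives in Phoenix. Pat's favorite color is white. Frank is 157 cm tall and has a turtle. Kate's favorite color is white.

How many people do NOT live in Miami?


Not in Miami: 4

4


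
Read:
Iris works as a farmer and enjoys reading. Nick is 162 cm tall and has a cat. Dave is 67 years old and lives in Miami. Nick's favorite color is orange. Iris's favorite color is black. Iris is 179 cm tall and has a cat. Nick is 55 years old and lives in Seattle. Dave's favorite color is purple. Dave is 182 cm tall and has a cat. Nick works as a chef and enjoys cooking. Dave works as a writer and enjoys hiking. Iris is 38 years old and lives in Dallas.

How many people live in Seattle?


Count in Seattle: 1

1


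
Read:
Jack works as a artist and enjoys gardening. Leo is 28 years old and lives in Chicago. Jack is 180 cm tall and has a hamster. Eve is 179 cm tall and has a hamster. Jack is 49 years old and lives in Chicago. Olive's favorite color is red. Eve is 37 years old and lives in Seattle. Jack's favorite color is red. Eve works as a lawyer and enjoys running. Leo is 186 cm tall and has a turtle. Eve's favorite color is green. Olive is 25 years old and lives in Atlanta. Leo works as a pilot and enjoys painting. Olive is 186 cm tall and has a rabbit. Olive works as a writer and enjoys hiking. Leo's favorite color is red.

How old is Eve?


Eve is 37 years old

37


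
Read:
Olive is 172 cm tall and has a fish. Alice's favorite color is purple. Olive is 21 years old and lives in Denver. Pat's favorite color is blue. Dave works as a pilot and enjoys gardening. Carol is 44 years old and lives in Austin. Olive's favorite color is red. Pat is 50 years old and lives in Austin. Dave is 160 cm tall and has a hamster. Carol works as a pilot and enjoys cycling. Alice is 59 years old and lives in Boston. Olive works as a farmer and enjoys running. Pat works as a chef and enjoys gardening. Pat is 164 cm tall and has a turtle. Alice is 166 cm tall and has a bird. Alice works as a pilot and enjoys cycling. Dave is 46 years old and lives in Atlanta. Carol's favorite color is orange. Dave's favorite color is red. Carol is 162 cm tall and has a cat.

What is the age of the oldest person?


Oldest: Alice at 59

59


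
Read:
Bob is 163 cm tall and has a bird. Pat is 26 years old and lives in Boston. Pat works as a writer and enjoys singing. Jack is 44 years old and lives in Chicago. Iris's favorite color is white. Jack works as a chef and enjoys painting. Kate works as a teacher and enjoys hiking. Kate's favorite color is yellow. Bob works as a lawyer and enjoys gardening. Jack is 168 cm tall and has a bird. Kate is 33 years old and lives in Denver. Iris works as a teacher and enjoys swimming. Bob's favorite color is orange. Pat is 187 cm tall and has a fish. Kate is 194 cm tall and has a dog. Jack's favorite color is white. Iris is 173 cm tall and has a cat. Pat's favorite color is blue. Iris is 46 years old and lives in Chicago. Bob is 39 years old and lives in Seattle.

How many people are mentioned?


People: Kate, Bob, Jack, Pat, Iris. Count = 5

5


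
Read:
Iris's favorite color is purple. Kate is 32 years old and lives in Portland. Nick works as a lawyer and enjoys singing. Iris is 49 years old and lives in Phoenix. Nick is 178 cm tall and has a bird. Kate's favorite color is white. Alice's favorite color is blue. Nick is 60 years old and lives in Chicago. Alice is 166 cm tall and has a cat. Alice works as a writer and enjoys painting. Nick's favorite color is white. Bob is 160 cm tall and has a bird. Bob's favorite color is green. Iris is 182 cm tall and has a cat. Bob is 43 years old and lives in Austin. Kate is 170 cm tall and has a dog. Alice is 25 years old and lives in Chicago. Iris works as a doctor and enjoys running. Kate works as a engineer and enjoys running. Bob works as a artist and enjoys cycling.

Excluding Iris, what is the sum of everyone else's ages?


Sum (excluding Iris): 160

160


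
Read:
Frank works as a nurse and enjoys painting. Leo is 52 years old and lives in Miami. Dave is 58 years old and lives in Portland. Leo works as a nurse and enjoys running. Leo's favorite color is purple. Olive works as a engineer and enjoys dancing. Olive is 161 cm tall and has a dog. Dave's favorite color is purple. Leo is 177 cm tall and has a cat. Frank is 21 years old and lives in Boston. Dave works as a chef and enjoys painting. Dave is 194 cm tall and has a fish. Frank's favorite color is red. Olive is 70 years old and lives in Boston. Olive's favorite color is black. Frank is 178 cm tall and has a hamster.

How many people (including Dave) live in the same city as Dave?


Dave lives in Portland. Count = 1

1


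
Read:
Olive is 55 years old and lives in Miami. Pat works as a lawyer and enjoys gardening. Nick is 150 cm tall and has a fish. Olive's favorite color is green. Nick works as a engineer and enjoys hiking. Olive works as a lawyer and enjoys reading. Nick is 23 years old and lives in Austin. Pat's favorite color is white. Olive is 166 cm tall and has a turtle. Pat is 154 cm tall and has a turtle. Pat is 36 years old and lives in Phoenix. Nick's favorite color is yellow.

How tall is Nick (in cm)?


Nick is 150 cm tall

150
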